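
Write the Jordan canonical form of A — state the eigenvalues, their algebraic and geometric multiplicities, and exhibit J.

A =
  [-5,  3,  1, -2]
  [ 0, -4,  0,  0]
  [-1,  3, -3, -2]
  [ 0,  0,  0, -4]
J_2(-4) ⊕ J_1(-4) ⊕ J_1(-4)

The characteristic polynomial is
  det(x·I − A) = x^4 + 16*x^3 + 96*x^2 + 256*x + 256 = (x + 4)^4

Eigenvalues and multiplicities (the geometric multiplicity of λ is n − rank(A − λI), which equals the number of Jordan blocks for λ):
  λ = -4: algebraic multiplicity = 4, geometric multiplicity = 3

Determining the block sizes for each eigenvalue:
  λ = -4: 3 blocks summing to 4 forces exactly one block of size 2 and the rest size 1 → block sizes [2, 1, 1]

Assembling the blocks gives a Jordan form
J =
  [-4,  1,  0,  0]
  [ 0, -4,  0,  0]
  [ 0,  0, -4,  0]
  [ 0,  0,  0, -4]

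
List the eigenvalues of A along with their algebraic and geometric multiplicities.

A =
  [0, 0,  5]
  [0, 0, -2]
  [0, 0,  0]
λ = 0: alg = 3, geom = 2

Step 1 — factor the characteristic polynomial to read off the algebraic multiplicities:
  χ_A(x) = x^3

Step 2 — compute geometric multiplicities via the rank-nullity identity g(λ) = n − rank(A − λI):
  rank(A − (0)·I) = 1, so dim ker(A − (0)·I) = n − 1 = 2

Summary:
  λ = 0: algebraic multiplicity = 3, geometric multiplicity = 2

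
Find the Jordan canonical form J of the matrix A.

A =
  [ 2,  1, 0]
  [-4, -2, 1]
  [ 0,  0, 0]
J_3(0)

The characteristic polynomial is
  det(x·I − A) = x^3

Eigenvalues and multiplicities (the geometric multiplicity of λ is n − rank(A − λI), which equals the number of Jordan blocks for λ):
  λ = 0: algebraic multiplicity = 3, geometric multiplicity = 1

Determining the block sizes for each eigenvalue:
  λ = 0: one block (gm = 1), so the single block has size am = 3 → block sizes [3]

Assembling the blocks gives a Jordan form
J =
  [0, 1, 0]
  [0, 0, 1]
  [0, 0, 0]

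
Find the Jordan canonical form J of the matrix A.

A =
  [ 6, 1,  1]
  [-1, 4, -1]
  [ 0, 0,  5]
J_2(5) ⊕ J_1(5)

The characteristic polynomial is
  det(x·I − A) = x^3 - 15*x^2 + 75*x - 125 = (x - 5)^3

Eigenvalues and multiplicities (the geometric multiplicity of λ is n − rank(A − λI), which equals the number of Jordan blocks for λ):
  λ = 5: algebraic multiplicity = 3, geometric multiplicity = 2

Determining the block sizes for each eigenvalue:
  λ = 5: 2 blocks summing to 3 forces exactly one block of size 2 and the rest size 1 → block sizes [2, 1]

Assembling the blocks gives a Jordan form
J =
  [5, 1, 0]
  [0, 5, 0]
  [0, 0, 5]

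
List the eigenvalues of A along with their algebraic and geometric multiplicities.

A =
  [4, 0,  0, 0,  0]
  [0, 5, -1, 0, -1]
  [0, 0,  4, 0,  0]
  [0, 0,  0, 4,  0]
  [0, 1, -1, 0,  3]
λ = 4: alg = 5, geom = 4

Step 1 — factor the characteristic polynomial to read off the algebraic multiplicities:
  χ_A(x) = (x - 4)^5

Step 2 — compute geometric multiplicities via the rank-nullity identity g(λ) = n − rank(A − λI):
  rank(A − (4)·I) = 1, so dim ker(A − (4)·I) = n − 1 = 4

Summary:
  λ = 4: algebraic multiplicity = 5, geometric multiplicity = 4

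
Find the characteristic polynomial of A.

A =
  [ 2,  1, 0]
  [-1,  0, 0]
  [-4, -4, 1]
x^3 - 3*x^2 + 3*x - 1

Expanding det(x·I − A) (e.g. by cofactor expansion or by noting that A is similar to its Jordan form J, which has the same characteristic polynomial as A) gives
  χ_A(x) = x^3 - 3*x^2 + 3*x - 1
which factors as (x - 1)^3. The eigenvalues (with algebraic multiplicities) are λ = 1 with multiplicity 3.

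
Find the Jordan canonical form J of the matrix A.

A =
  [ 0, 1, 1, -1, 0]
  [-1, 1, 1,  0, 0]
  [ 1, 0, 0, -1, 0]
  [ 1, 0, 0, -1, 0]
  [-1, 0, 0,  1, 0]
J_3(0) ⊕ J_1(0) ⊕ J_1(0)

The characteristic polynomial is
  det(x·I − A) = x^5

Eigenvalues and multiplicities (the geometric multiplicity of λ is n − rank(A − λI), which equals the number of Jordan blocks for λ):
  λ = 0: algebraic multiplicity = 5, geometric multiplicity = 3

Determining the block sizes for each eigenvalue:
  λ = 0: with am = 5 and gm = 3, the partition is not yet determined (e.g. several partitions of 5 into 3 parts exist). Let N = A − (0)·I. Computing rank(N^1) = 2, rank(N^2) = 1, rank(N^3) = 0; the number of blocks of size ≥ j is rank(N^{j−1}) − rank(N^j), giving [3, 1, 1]. So we have 1 block(s) of size 3, 2 block(s) of size 1 → block sizes [3, 1, 1]

Assembling the blocks gives a Jordan form
J =
  [0, 1, 0, 0, 0]
  [0, 0, 1, 0, 0]
  [0, 0, 0, 0, 0]
  [0, 0, 0, 0, 0]
  [0, 0, 0, 0, 0]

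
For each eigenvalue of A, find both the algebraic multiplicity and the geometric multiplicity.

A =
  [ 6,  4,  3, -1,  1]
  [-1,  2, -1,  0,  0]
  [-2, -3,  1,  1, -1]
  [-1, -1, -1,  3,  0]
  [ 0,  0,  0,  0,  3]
λ = 3: alg = 5, geom = 3

Step 1 — factor the characteristic polynomial to read off the algebraic multiplicities:
  χ_A(x) = (x - 3)^5

Step 2 — compute geometric multiplicities via the rank-nullity identity g(λ) = n − rank(A − λI):
  rank(A − (3)·I) = 2, so dim ker(A − (3)·I) = n − 2 = 3

Summary:
  λ = 3: algebraic multiplicity = 5, geometric multiplicity = 3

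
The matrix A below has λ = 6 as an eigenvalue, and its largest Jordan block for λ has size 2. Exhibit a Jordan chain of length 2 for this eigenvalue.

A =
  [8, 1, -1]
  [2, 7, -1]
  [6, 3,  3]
A Jordan chain for λ = 6 of length 2:
v_1 = (2, 2, 6)ᵀ
v_2 = (1, 0, 0)ᵀ

Let N = A − (6)·I. We want v_2 with N^2 v_2 = 0 but N^1 v_2 ≠ 0; then v_{j-1} := N · v_j for j = 2, …, 2.

Pick v_2 = (1, 0, 0)ᵀ.
Then v_1 = N · v_2 = (2, 2, 6)ᵀ.

Sanity check: (A − (6)·I) v_1 = (0, 0, 0)ᵀ = 0. ✓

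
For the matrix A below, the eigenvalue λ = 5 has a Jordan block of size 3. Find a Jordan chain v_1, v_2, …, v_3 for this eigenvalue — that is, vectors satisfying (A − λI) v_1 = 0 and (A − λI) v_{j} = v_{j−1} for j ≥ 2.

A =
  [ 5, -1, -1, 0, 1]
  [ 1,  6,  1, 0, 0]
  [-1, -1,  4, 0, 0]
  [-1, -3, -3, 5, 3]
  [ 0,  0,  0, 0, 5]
A Jordan chain for λ = 5 of length 3:
v_1 = (0, -1, 1, 1, 0)ᵀ
v_2 = (-1, 1, -1, -3, 0)ᵀ
v_3 = (0, 1, 0, 0, 0)ᵀ

Let N = A − (5)·I. We want v_3 with N^3 v_3 = 0 but N^2 v_3 ≠ 0; then v_{j-1} := N · v_j for j = 3, …, 2.

Pick v_3 = (0, 1, 0, 0, 0)ᵀ.
Then v_2 = N · v_3 = (-1, 1, -1, -3, 0)ᵀ.
Then v_1 = N · v_2 = (0, -1, 1, 1, 0)ᵀ.

Sanity check: (A − (5)·I) v_1 = (0, 0, 0, 0, 0)ᵀ = 0. ✓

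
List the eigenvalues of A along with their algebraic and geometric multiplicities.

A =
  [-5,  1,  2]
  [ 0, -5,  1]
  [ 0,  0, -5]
λ = -5: alg = 3, geom = 1

Step 1 — factor the characteristic polynomial to read off the algebraic multiplicities:
  χ_A(x) = (x + 5)^3

Step 2 — compute geometric multiplicities via the rank-nullity identity g(λ) = n − rank(A − λI):
  rank(A − (-5)·I) = 2, so dim ker(A − (-5)·I) = n − 2 = 1

Summary:
  λ = -5: algebraic multiplicity = 3, geometric multiplicity = 1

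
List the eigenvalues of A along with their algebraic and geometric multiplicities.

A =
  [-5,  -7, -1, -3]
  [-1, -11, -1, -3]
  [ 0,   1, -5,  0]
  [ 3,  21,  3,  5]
λ = -4: alg = 4, geom = 2

Step 1 — factor the characteristic polynomial to read off the algebraic multiplicities:
  χ_A(x) = (x + 4)^4

Step 2 — compute geometric multiplicities via the rank-nullity identity g(λ) = n − rank(A − λI):
  rank(A − (-4)·I) = 2, so dim ker(A − (-4)·I) = n − 2 = 2

Summary:
  λ = -4: algebraic multiplicity = 4, geometric multiplicity = 2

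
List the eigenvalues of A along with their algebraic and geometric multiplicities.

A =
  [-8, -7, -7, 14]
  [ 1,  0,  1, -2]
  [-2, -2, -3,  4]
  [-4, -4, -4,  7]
λ = -1: alg = 4, geom = 3

Step 1 — factor the characteristic polynomial to read off the algebraic multiplicities:
  χ_A(x) = (x + 1)^4

Step 2 — compute geometric multiplicities via the rank-nullity identity g(λ) = n − rank(A − λI):
  rank(A − (-1)·I) = 1, so dim ker(A − (-1)·I) = n − 1 = 3

Summary:
  λ = -1: algebraic multiplicity = 4, geometric multiplicity = 3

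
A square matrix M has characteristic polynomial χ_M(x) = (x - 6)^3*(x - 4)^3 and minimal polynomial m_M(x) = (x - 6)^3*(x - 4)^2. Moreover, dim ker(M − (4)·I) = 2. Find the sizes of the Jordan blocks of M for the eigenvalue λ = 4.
Block sizes for λ = 4: [2, 1]

Step 1 — from the characteristic polynomial, algebraic multiplicity of λ = 4 is 3. From dim ker(M − (4)·I) = 2, there are exactly 2 Jordan blocks for λ = 4.
Step 2 — from the minimal polynomial, the factor (x − 4)^2 tells us the largest block for λ = 4 has size 2.
Step 3 — with total size 3, 2 blocks, and largest block 2, the block sizes (in nonincreasing order) are [2, 1].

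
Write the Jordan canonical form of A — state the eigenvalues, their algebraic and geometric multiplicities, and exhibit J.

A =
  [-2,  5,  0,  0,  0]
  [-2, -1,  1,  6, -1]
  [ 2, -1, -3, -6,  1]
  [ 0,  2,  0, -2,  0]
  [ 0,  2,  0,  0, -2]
J_3(-2) ⊕ J_1(-2) ⊕ J_1(-2)

The characteristic polynomial is
  det(x·I − A) = x^5 + 10*x^4 + 40*x^3 + 80*x^2 + 80*x + 32 = (x + 2)^5

Eigenvalues and multiplicities (the geometric multiplicity of λ is n − rank(A − λI), which equals the number of Jordan blocks for λ):
  λ = -2: algebraic multiplicity = 5, geometric multiplicity = 3

Determining the block sizes for each eigenvalue:
  λ = -2: with am = 5 and gm = 3, the partition is not yet determined (e.g. several partitions of 5 into 3 parts exist). Let N = A − (-2)·I. Computing rank(N^1) = 2, rank(N^2) = 1, rank(N^3) = 0; the number of blocks of size ≥ j is rank(N^{j−1}) − rank(N^j), giving [3, 1, 1]. So we have 1 block(s) of size 3, 2 block(s) of size 1 → block sizes [3, 1, 1]

Assembling the blocks gives a Jordan form
J =
  [-2,  1,  0,  0,  0]
  [ 0, -2,  1,  0,  0]
  [ 0,  0, -2,  0,  0]
  [ 0,  0,  0, -2,  0]
  [ 0,  0,  0,  0, -2]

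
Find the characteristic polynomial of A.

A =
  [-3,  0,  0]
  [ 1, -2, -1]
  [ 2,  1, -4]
x^3 + 9*x^2 + 27*x + 27

Expanding det(x·I − A) (e.g. by cofactor expansion or by noting that A is similar to its Jordan form J, which has the same characteristic polynomial as A) gives
  χ_A(x) = x^3 + 9*x^2 + 27*x + 27
which factors as (x + 3)^3. The eigenvalues (with algebraic multiplicities) are λ = -3 with multiplicity 3.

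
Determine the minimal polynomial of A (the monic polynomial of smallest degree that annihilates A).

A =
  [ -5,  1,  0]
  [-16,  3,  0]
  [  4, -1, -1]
x^2 + 2*x + 1

The characteristic polynomial is χ_A(x) = (x + 1)^3, so the eigenvalues are known. The minimal polynomial is
  m_A(x) = Π_λ (x − λ)^{k_λ}
where k_λ is the size of the *largest* Jordan block for λ (equivalently, the smallest k with (A − λI)^k v = 0 for every generalised eigenvector v of λ).

  λ = -1: largest Jordan block has size 2, contributing (x + 1)^2

So m_A(x) = (x + 1)^2 = x^2 + 2*x + 1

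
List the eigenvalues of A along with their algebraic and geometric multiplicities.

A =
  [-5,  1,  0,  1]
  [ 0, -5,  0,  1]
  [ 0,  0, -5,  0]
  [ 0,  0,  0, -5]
λ = -5: alg = 4, geom = 2

Step 1 — factor the characteristic polynomial to read off the algebraic multiplicities:
  χ_A(x) = (x + 5)^4

Step 2 — compute geometric multiplicities via the rank-nullity identity g(λ) = n − rank(A − λI):
  rank(A − (-5)·I) = 2, so dim ker(A − (-5)·I) = n − 2 = 2

Summary:
  λ = -5: algebraic multiplicity = 4, geometric multiplicity = 2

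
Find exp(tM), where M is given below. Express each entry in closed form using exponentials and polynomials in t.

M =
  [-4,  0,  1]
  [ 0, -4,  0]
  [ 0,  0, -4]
e^{tM} =
  [exp(-4*t), 0, t*exp(-4*t)]
  [0, exp(-4*t), 0]
  [0, 0, exp(-4*t)]

Strategy: write M = P · J · P⁻¹ where J is a Jordan canonical form, so e^{tM} = P · e^{tJ} · P⁻¹, and e^{tJ} can be computed block-by-block.

M has Jordan form
J =
  [-4,  1,  0]
  [ 0, -4,  0]
  [ 0,  0, -4]
(up to reordering of blocks).

Per-block formulas:
  For a 2×2 Jordan block J_2(-4): exp(t · J_2(-4)) = e^(-4t)·(I + t·N), where N is the 2×2 nilpotent shift.
  For a 1×1 block at λ = -4: exp(t · [-4]) = [e^(-4t)].

After assembling e^{tJ} and conjugating by P, we get:

e^{tM} =
  [exp(-4*t), 0, t*exp(-4*t)]
  [0, exp(-4*t), 0]
  [0, 0, exp(-4*t)]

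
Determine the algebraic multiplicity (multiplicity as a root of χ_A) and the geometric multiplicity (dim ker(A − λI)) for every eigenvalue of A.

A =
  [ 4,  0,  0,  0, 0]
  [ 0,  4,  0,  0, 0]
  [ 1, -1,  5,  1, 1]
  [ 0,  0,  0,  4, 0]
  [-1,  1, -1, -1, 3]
λ = 4: alg = 5, geom = 4

Step 1 — factor the characteristic polynomial to read off the algebraic multiplicities:
  χ_A(x) = (x - 4)^5

Step 2 — compute geometric multiplicities via the rank-nullity identity g(λ) = n − rank(A − λI):
  rank(A − (4)·I) = 1, so dim ker(A − (4)·I) = n − 1 = 4

Summary:
  λ = 4: algebraic multiplicity = 5, geometric multiplicity = 4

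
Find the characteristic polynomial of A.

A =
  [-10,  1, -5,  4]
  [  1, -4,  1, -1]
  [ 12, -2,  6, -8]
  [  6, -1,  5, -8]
x^4 + 16*x^3 + 96*x^2 + 256*x + 256

Expanding det(x·I − A) (e.g. by cofactor expansion or by noting that A is similar to its Jordan form J, which has the same characteristic polynomial as A) gives
  χ_A(x) = x^4 + 16*x^3 + 96*x^2 + 256*x + 256
which factors as (x + 4)^4. The eigenvalues (with algebraic multiplicities) are λ = -4 with multiplicity 4.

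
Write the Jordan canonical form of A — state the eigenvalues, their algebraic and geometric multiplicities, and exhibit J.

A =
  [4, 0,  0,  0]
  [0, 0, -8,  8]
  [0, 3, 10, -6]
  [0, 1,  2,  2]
J_2(4) ⊕ J_1(4) ⊕ J_1(4)

The characteristic polynomial is
  det(x·I − A) = x^4 - 16*x^3 + 96*x^2 - 256*x + 256 = (x - 4)^4

Eigenvalues and multiplicities (the geometric multiplicity of λ is n − rank(A − λI), which equals the number of Jordan blocks for λ):
  λ = 4: algebraic multiplicity = 4, geometric multiplicity = 3

Determining the block sizes for each eigenvalue:
  λ = 4: 3 blocks summing to 4 forces exactly one block of size 2 and the rest size 1 → block sizes [2, 1, 1]

Assembling the blocks gives a Jordan form
J =
  [4, 1, 0, 0]
  [0, 4, 0, 0]
  [0, 0, 4, 0]
  [0, 0, 0, 4]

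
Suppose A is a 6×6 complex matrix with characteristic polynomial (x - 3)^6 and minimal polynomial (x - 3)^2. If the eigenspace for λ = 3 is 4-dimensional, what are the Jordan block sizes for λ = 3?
Block sizes for λ = 3: [2, 2, 1, 1]

Step 1 — from the characteristic polynomial, algebraic multiplicity of λ = 3 is 6. From dim ker(A − (3)·I) = 4, there are exactly 4 Jordan blocks for λ = 3.
Step 2 — from the minimal polynomial, the factor (x − 3)^2 tells us the largest block for λ = 3 has size 2.
Step 3 — with total size 6, 4 blocks, and largest block 2, the block sizes (in nonincreasing order) are [2, 2, 1, 1].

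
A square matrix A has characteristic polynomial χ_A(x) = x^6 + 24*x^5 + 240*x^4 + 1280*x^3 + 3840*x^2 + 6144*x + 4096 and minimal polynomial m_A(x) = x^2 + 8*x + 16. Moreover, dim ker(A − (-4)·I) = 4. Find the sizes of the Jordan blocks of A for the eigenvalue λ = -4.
Block sizes for λ = -4: [2, 2, 1, 1]

Step 1 — from the characteristic polynomial, algebraic multiplicity of λ = -4 is 6. From dim ker(A − (-4)·I) = 4, there are exactly 4 Jordan blocks for λ = -4.
Step 2 — from the minimal polynomial, the factor (x + 4)^2 tells us the largest block for λ = -4 has size 2.
Step 3 — with total size 6, 4 blocks, and largest block 2, the block sizes (in nonincreasing order) are [2, 2, 1, 1].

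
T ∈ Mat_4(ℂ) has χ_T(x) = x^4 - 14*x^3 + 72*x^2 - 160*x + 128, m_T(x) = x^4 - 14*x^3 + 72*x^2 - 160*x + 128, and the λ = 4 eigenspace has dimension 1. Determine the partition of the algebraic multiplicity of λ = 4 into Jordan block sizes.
Block sizes for λ = 4: [3]

Step 1 — from the characteristic polynomial, algebraic multiplicity of λ = 4 is 3. From dim ker(T − (4)·I) = 1, there are exactly 1 Jordan blocks for λ = 4.
Step 2 — from the minimal polynomial, the factor (x − 4)^3 tells us the largest block for λ = 4 has size 3.
Step 3 — with total size 3, 1 blocks, and largest block 3, the block sizes (in nonincreasing order) are [3].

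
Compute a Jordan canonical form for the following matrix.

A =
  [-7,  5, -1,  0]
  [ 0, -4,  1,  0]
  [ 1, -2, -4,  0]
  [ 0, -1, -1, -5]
J_3(-5) ⊕ J_1(-5)

The characteristic polynomial is
  det(x·I − A) = x^4 + 20*x^3 + 150*x^2 + 500*x + 625 = (x + 5)^4

Eigenvalues and multiplicities (the geometric multiplicity of λ is n − rank(A − λI), which equals the number of Jordan blocks for λ):
  λ = -5: algebraic multiplicity = 4, geometric multiplicity = 2

Determining the block sizes for each eigenvalue:
  λ = -5: with am = 4 and gm = 2, the partition is not yet determined (e.g. several partitions of 4 into 2 parts exist). Let N = A − (-5)·I. Computing rank(N^1) = 2, rank(N^2) = 1, rank(N^3) = 0; the number of blocks of size ≥ j is rank(N^{j−1}) − rank(N^j), giving [2, 1, 1]. So we have 1 block(s) of size 3, 1 block(s) of size 1 → block sizes [3, 1]

Assembling the blocks gives a Jordan form
J =
  [-5,  1,  0,  0]
  [ 0, -5,  1,  0]
  [ 0,  0, -5,  0]
  [ 0,  0,  0, -5]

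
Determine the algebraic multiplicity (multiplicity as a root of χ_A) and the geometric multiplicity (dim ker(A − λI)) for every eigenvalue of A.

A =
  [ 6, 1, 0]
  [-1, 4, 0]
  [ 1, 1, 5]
λ = 5: alg = 3, geom = 2

Step 1 — factor the characteristic polynomial to read off the algebraic multiplicities:
  χ_A(x) = (x - 5)^3

Step 2 — compute geometric multiplicities via the rank-nullity identity g(λ) = n − rank(A − λI):
  rank(A − (5)·I) = 1, so dim ker(A − (5)·I) = n − 1 = 2

Summary:
  λ = 5: algebraic multiplicity = 3, geometric multiplicity = 2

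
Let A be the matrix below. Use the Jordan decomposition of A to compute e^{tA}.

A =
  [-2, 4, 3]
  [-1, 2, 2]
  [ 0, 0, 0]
e^{tA} =
  [1 - 2*t, 4*t, t^2 + 3*t]
  [-t, 2*t + 1, t^2/2 + 2*t]
  [0, 0, 1]

Strategy: write A = P · J · P⁻¹ where J is a Jordan canonical form, so e^{tA} = P · e^{tJ} · P⁻¹, and e^{tJ} can be computed block-by-block.

A has Jordan form
J =
  [0, 1, 0]
  [0, 0, 1]
  [0, 0, 0]
(up to reordering of blocks).

Per-block formulas:
  For a 3×3 Jordan block J_3(0): exp(t · J_3(0)) = e^(0t)·(I + t·N + (t^2/2)·N^2), where N is the 3×3 nilpotent shift.

After assembling e^{tJ} and conjugating by P, we get:

e^{tA} =
  [1 - 2*t, 4*t, t^2 + 3*t]
  [-t, 2*t + 1, t^2/2 + 2*t]
  [0, 0, 1]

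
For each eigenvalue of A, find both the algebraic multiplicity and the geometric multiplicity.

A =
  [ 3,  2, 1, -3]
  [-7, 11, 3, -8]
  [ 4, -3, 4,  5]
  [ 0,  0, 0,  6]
λ = 6: alg = 4, geom = 2

Step 1 — factor the characteristic polynomial to read off the algebraic multiplicities:
  χ_A(x) = (x - 6)^4

Step 2 — compute geometric multiplicities via the rank-nullity identity g(λ) = n − rank(A − λI):
  rank(A − (6)·I) = 2, so dim ker(A − (6)·I) = n − 2 = 2

Summary:
  λ = 6: algebraic multiplicity = 4, geometric multiplicity = 2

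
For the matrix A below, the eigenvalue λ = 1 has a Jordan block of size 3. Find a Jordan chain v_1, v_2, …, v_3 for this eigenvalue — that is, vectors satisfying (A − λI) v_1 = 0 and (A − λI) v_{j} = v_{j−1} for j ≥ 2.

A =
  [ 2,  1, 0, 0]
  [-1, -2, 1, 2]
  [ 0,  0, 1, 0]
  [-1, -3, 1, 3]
A Jordan chain for λ = 1 of length 3:
v_1 = (-2, 2, 0, 2)ᵀ
v_2 = (1, -3, 0, -3)ᵀ
v_3 = (0, 1, 0, 0)ᵀ

Let N = A − (1)·I. We want v_3 with N^3 v_3 = 0 but N^2 v_3 ≠ 0; then v_{j-1} := N · v_j for j = 3, …, 2.

Pick v_3 = (0, 1, 0, 0)ᵀ.
Then v_2 = N · v_3 = (1, -3, 0, -3)ᵀ.
Then v_1 = N · v_2 = (-2, 2, 0, 2)ᵀ.

Sanity check: (A − (1)·I) v_1 = (0, 0, 0, 0)ᵀ = 0. ✓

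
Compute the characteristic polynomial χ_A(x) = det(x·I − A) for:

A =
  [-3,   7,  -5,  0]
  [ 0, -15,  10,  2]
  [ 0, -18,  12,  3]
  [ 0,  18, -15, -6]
x^4 + 12*x^3 + 54*x^2 + 108*x + 81

Expanding det(x·I − A) (e.g. by cofactor expansion or by noting that A is similar to its Jordan form J, which has the same characteristic polynomial as A) gives
  χ_A(x) = x^4 + 12*x^3 + 54*x^2 + 108*x + 81
which factors as (x + 3)^4. The eigenvalues (with algebraic multiplicities) are λ = -3 with multiplicity 4.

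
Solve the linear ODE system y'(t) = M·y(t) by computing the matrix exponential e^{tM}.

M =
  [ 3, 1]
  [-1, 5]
e^{tM} =
  [-t*exp(4*t) + exp(4*t), t*exp(4*t)]
  [-t*exp(4*t), t*exp(4*t) + exp(4*t)]

Strategy: write M = P · J · P⁻¹ where J is a Jordan canonical form, so e^{tM} = P · e^{tJ} · P⁻¹, and e^{tJ} can be computed block-by-block.

M has Jordan form
J =
  [4, 1]
  [0, 4]
(up to reordering of blocks).

Per-block formulas:
  For a 2×2 Jordan block J_2(4): exp(t · J_2(4)) = e^(4t)·(I + t·N), where N is the 2×2 nilpotent shift.

After assembling e^{tJ} and conjugating by P, we get:

e^{tM} =
  [-t*exp(4*t) + exp(4*t), t*exp(4*t)]
  [-t*exp(4*t), t*exp(4*t) + exp(4*t)]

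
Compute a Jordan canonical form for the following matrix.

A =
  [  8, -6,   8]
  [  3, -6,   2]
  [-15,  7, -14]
J_3(-4)

The characteristic polynomial is
  det(x·I − A) = x^3 + 12*x^2 + 48*x + 64 = (x + 4)^3

Eigenvalues and multiplicities (the geometric multiplicity of λ is n − rank(A − λI), which equals the number of Jordan blocks for λ):
  λ = -4: algebraic multiplicity = 3, geometric multiplicity = 1

Determining the block sizes for each eigenvalue:
  λ = -4: one block (gm = 1), so the single block has size am = 3 → block sizes [3]

Assembling the blocks gives a Jordan form
J =
  [-4,  1,  0]
  [ 0, -4,  1]
  [ 0,  0, -4]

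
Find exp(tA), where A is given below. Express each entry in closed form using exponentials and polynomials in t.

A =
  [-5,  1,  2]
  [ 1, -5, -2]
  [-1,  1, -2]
e^{tA} =
  [-t*exp(-4*t) + exp(-4*t), t*exp(-4*t), 2*t*exp(-4*t)]
  [t*exp(-4*t), -t*exp(-4*t) + exp(-4*t), -2*t*exp(-4*t)]
  [-t*exp(-4*t), t*exp(-4*t), 2*t*exp(-4*t) + exp(-4*t)]

Strategy: write A = P · J · P⁻¹ where J is a Jordan canonical form, so e^{tA} = P · e^{tJ} · P⁻¹, and e^{tJ} can be computed block-by-block.

A has Jordan form
J =
  [-4,  1,  0]
  [ 0, -4,  0]
  [ 0,  0, -4]
(up to reordering of blocks).

Per-block formulas:
  For a 2×2 Jordan block J_2(-4): exp(t · J_2(-4)) = e^(-4t)·(I + t·N), where N is the 2×2 nilpotent shift.
  For a 1×1 block at λ = -4: exp(t · [-4]) = [e^(-4t)].

After assembling e^{tJ} and conjugating by P, we get:

e^{tA} =
  [-t*exp(-4*t) + exp(-4*t), t*exp(-4*t), 2*t*exp(-4*t)]
  [t*exp(-4*t), -t*exp(-4*t) + exp(-4*t), -2*t*exp(-4*t)]
  [-t*exp(-4*t), t*exp(-4*t), 2*t*exp(-4*t) + exp(-4*t)]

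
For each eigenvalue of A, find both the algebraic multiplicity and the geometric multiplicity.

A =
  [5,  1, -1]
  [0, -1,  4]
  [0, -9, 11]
λ = 5: alg = 3, geom = 1

Step 1 — factor the characteristic polynomial to read off the algebraic multiplicities:
  χ_A(x) = (x - 5)^3

Step 2 — compute geometric multiplicities via the rank-nullity identity g(λ) = n − rank(A − λI):
  rank(A − (5)·I) = 2, so dim ker(A − (5)·I) = n − 2 = 1

Summary:
  λ = 5: algebraic multiplicity = 3, geometric multiplicity = 1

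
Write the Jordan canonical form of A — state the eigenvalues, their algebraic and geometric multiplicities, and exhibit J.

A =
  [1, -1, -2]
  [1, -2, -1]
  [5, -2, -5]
J_3(-2)

The characteristic polynomial is
  det(x·I − A) = x^3 + 6*x^2 + 12*x + 8 = (x + 2)^3

Eigenvalues and multiplicities (the geometric multiplicity of λ is n − rank(A − λI), which equals the number of Jordan blocks for λ):
  λ = -2: algebraic multiplicity = 3, geometric multiplicity = 1

Determining the block sizes for each eigenvalue:
  λ = -2: one block (gm = 1), so the single block has size am = 3 → block sizes [3]

Assembling the blocks gives a Jordan form
J =
  [-2,  1,  0]
  [ 0, -2,  1]
  [ 0,  0, -2]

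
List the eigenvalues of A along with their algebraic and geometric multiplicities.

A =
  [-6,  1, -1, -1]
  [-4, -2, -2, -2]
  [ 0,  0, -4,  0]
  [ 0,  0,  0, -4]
λ = -4: alg = 4, geom = 3

Step 1 — factor the characteristic polynomial to read off the algebraic multiplicities:
  χ_A(x) = (x + 4)^4

Step 2 — compute geometric multiplicities via the rank-nullity identity g(λ) = n − rank(A − λI):
  rank(A − (-4)·I) = 1, so dim ker(A − (-4)·I) = n − 1 = 3

Summary:
  λ = -4: algebraic multiplicity = 4, geometric multiplicity = 3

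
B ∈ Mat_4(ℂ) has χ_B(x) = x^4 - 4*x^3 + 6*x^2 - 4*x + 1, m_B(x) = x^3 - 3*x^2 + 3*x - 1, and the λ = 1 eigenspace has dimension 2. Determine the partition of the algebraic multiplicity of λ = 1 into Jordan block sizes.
Block sizes for λ = 1: [3, 1]

Step 1 — from the characteristic polynomial, algebraic multiplicity of λ = 1 is 4. From dim ker(B − (1)·I) = 2, there are exactly 2 Jordan blocks for λ = 1.
Step 2 — from the minimal polynomial, the factor (x − 1)^3 tells us the largest block for λ = 1 has size 3.
Step 3 — with total size 4, 2 blocks, and largest block 3, the block sizes (in nonincreasing order) are [3, 1].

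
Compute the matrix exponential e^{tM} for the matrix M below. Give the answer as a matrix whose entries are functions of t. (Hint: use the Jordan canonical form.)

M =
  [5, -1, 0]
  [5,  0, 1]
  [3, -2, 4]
e^{tM} =
  [-t^2*exp(3*t)/2 + 2*t*exp(3*t) + exp(3*t), t^2*exp(3*t)/2 - t*exp(3*t), -t^2*exp(3*t)/2]
  [-t^2*exp(3*t) + 5*t*exp(3*t), t^2*exp(3*t) - 3*t*exp(3*t) + exp(3*t), -t^2*exp(3*t) + t*exp(3*t)]
  [-t^2*exp(3*t)/2 + 3*t*exp(3*t), t^2*exp(3*t)/2 - 2*t*exp(3*t), -t^2*exp(3*t)/2 + t*exp(3*t) + exp(3*t)]

Strategy: write M = P · J · P⁻¹ where J is a Jordan canonical form, so e^{tM} = P · e^{tJ} · P⁻¹, and e^{tJ} can be computed block-by-block.

M has Jordan form
J =
  [3, 1, 0]
  [0, 3, 1]
  [0, 0, 3]
(up to reordering of blocks).

Per-block formulas:
  For a 3×3 Jordan block J_3(3): exp(t · J_3(3)) = e^(3t)·(I + t·N + (t^2/2)·N^2), where N is the 3×3 nilpotent shift.

After assembling e^{tJ} and conjugating by P, we get:

e^{tM} =
  [-t^2*exp(3*t)/2 + 2*t*exp(3*t) + exp(3*t), t^2*exp(3*t)/2 - t*exp(3*t), -t^2*exp(3*t)/2]
  [-t^2*exp(3*t) + 5*t*exp(3*t), t^2*exp(3*t) - 3*t*exp(3*t) + exp(3*t), -t^2*exp(3*t) + t*exp(3*t)]
  [-t^2*exp(3*t)/2 + 3*t*exp(3*t), t^2*exp(3*t)/2 - 2*t*exp(3*t), -t^2*exp(3*t)/2 + t*exp(3*t) + exp(3*t)]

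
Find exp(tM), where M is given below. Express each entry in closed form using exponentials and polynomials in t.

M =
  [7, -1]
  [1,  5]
e^{tM} =
  [t*exp(6*t) + exp(6*t), -t*exp(6*t)]
  [t*exp(6*t), -t*exp(6*t) + exp(6*t)]

Strategy: write M = P · J · P⁻¹ where J is a Jordan canonical form, so e^{tM} = P · e^{tJ} · P⁻¹, and e^{tJ} can be computed block-by-block.

M has Jordan form
J =
  [6, 1]
  [0, 6]
(up to reordering of blocks).

Per-block formulas:
  For a 2×2 Jordan block J_2(6): exp(t · J_2(6)) = e^(6t)·(I + t·N), where N is the 2×2 nilpotent shift.

After assembling e^{tJ} and conjugating by P, we get:

e^{tM} =
  [t*exp(6*t) + exp(6*t), -t*exp(6*t)]
  [t*exp(6*t), -t*exp(6*t) + exp(6*t)]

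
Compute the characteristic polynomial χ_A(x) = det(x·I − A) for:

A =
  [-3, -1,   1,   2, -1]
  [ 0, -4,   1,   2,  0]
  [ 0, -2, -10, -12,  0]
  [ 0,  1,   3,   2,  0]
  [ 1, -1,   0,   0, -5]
x^5 + 20*x^4 + 160*x^3 + 640*x^2 + 1280*x + 1024

Expanding det(x·I − A) (e.g. by cofactor expansion or by noting that A is similar to its Jordan form J, which has the same characteristic polynomial as A) gives
  χ_A(x) = x^5 + 20*x^4 + 160*x^3 + 640*x^2 + 1280*x + 1024
which factors as (x + 4)^5. The eigenvalues (with algebraic multiplicities) are λ = -4 with multiplicity 5.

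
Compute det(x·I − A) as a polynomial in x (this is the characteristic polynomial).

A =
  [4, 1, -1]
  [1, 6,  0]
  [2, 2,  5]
x^3 - 15*x^2 + 75*x - 125

Expanding det(x·I − A) (e.g. by cofactor expansion or by noting that A is similar to its Jordan form J, which has the same characteristic polynomial as A) gives
  χ_A(x) = x^3 - 15*x^2 + 75*x - 125
which factors as (x - 5)^3. The eigenvalues (with algebraic multiplicities) are λ = 5 with multiplicity 3.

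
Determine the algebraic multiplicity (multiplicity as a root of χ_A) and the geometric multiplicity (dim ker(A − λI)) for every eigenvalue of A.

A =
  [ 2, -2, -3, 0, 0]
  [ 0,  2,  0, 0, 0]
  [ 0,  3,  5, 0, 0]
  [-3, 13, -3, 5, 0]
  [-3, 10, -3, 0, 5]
λ = 2: alg = 2, geom = 1; λ = 5: alg = 3, geom = 3

Step 1 — factor the characteristic polynomial to read off the algebraic multiplicities:
  χ_A(x) = (x - 5)^3*(x - 2)^2

Step 2 — compute geometric multiplicities via the rank-nullity identity g(λ) = n − rank(A − λI):
  rank(A − (2)·I) = 4, so dim ker(A − (2)·I) = n − 4 = 1
  rank(A − (5)·I) = 2, so dim ker(A − (5)·I) = n − 2 = 3

Summary:
  λ = 2: algebraic multiplicity = 2, geometric multiplicity = 1
  λ = 5: algebraic multiplicity = 3, geometric multiplicity = 3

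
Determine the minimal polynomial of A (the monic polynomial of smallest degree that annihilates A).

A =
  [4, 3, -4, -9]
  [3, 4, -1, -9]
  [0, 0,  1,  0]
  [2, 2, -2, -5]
x^3 - 3*x^2 + 3*x - 1

The characteristic polynomial is χ_A(x) = (x - 1)^4, so the eigenvalues are known. The minimal polynomial is
  m_A(x) = Π_λ (x − λ)^{k_λ}
where k_λ is the size of the *largest* Jordan block for λ (equivalently, the smallest k with (A − λI)^k v = 0 for every generalised eigenvector v of λ).

  λ = 1: largest Jordan block has size 3, contributing (x − 1)^3

So m_A(x) = (x - 1)^3 = x^3 - 3*x^2 + 3*x - 1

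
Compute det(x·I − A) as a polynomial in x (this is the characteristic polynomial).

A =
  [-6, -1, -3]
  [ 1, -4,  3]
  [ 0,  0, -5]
x^3 + 15*x^2 + 75*x + 125

Expanding det(x·I − A) (e.g. by cofactor expansion or by noting that A is similar to its Jordan form J, which has the same characteristic polynomial as A) gives
  χ_A(x) = x^3 + 15*x^2 + 75*x + 125
which factors as (x + 5)^3. The eigenvalues (with algebraic multiplicities) are λ = -5 with multiplicity 3.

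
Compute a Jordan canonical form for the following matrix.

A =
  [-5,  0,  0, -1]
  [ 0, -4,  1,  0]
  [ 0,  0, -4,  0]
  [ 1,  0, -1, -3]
J_3(-4) ⊕ J_1(-4)

The characteristic polynomial is
  det(x·I − A) = x^4 + 16*x^3 + 96*x^2 + 256*x + 256 = (x + 4)^4

Eigenvalues and multiplicities (the geometric multiplicity of λ is n − rank(A − λI), which equals the number of Jordan blocks for λ):
  λ = -4: algebraic multiplicity = 4, geometric multiplicity = 2

Determining the block sizes for each eigenvalue:
  λ = -4: with am = 4 and gm = 2, the partition is not yet determined (e.g. several partitions of 4 into 2 parts exist). Let N = A − (-4)·I. Computing rank(N^1) = 2, rank(N^2) = 1, rank(N^3) = 0; the number of blocks of size ≥ j is rank(N^{j−1}) − rank(N^j), giving [2, 1, 1]. So we have 1 block(s) of size 3, 1 block(s) of size 1 → block sizes [3, 1]

Assembling the blocks gives a Jordan form
J =
  [-4,  1,  0,  0]
  [ 0, -4,  1,  0]
  [ 0,  0, -4,  0]
  [ 0,  0,  0, -4]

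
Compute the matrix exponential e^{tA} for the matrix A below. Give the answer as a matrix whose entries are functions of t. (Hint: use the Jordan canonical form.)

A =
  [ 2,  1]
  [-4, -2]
e^{tA} =
  [2*t + 1, t]
  [-4*t, 1 - 2*t]

Strategy: write A = P · J · P⁻¹ where J is a Jordan canonical form, so e^{tA} = P · e^{tJ} · P⁻¹, and e^{tJ} can be computed block-by-block.

A has Jordan form
J =
  [0, 1]
  [0, 0]
(up to reordering of blocks).

Per-block formulas:
  For a 2×2 Jordan block J_2(0): exp(t · J_2(0)) = e^(0t)·(I + t·N), where N is the 2×2 nilpotent shift.

After assembling e^{tJ} and conjugating by P, we get:

e^{tA} =
  [2*t + 1, t]
  [-4*t, 1 - 2*t]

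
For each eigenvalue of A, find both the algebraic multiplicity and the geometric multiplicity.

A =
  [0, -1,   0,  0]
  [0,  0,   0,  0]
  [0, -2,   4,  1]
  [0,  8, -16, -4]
λ = 0: alg = 4, geom = 2

Step 1 — factor the characteristic polynomial to read off the algebraic multiplicities:
  χ_A(x) = x^4

Step 2 — compute geometric multiplicities via the rank-nullity identity g(λ) = n − rank(A − λI):
  rank(A − (0)·I) = 2, so dim ker(A − (0)·I) = n − 2 = 2

Summary:
  λ = 0: algebraic multiplicity = 4, geometric multiplicity = 2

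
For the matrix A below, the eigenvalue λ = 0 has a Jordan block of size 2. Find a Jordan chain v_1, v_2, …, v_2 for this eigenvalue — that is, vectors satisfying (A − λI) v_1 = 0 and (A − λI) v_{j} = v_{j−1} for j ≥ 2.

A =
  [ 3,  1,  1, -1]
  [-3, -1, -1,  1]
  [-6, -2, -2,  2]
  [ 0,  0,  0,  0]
A Jordan chain for λ = 0 of length 2:
v_1 = (3, -3, -6, 0)ᵀ
v_2 = (1, 0, 0, 0)ᵀ

Let N = A − (0)·I. We want v_2 with N^2 v_2 = 0 but N^1 v_2 ≠ 0; then v_{j-1} := N · v_j for j = 2, …, 2.

Pick v_2 = (1, 0, 0, 0)ᵀ.
Then v_1 = N · v_2 = (3, -3, -6, 0)ᵀ.

Sanity check: (A − (0)·I) v_1 = (0, 0, 0, 0)ᵀ = 0. ✓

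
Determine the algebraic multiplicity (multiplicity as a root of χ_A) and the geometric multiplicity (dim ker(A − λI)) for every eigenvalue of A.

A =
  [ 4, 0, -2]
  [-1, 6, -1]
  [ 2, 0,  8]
λ = 6: alg = 3, geom = 2

Step 1 — factor the characteristic polynomial to read off the algebraic multiplicities:
  χ_A(x) = (x - 6)^3

Step 2 — compute geometric multiplicities via the rank-nullity identity g(λ) = n − rank(A − λI):
  rank(A − (6)·I) = 1, so dim ker(A − (6)·I) = n − 1 = 2

Summary:
  λ = 6: algebraic multiplicity = 3, geometric multiplicity = 2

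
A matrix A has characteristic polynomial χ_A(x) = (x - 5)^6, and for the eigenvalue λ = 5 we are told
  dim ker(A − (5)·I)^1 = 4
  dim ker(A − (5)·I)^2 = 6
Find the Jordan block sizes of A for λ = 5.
Block sizes for λ = 5: [2, 2, 1, 1]

From the dimensions of kernels of powers, the number of Jordan blocks of size at least j is d_j − d_{j−1} where d_j = dim ker(N^j) (with d_0 = 0). Computing the differences gives [4, 2].
The number of blocks of size exactly k is (#blocks of size ≥ k) − (#blocks of size ≥ k + 1), so the partition is: 2 block(s) of size 1, 2 block(s) of size 2.
In nonincreasing order the block sizes are [2, 2, 1, 1].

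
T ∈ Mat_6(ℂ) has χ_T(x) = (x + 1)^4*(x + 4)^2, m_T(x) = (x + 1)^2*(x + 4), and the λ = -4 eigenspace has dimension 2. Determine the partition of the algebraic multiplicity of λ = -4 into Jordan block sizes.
Block sizes for λ = -4: [1, 1]

Step 1 — from the characteristic polynomial, algebraic multiplicity of λ = -4 is 2. From dim ker(T − (-4)·I) = 2, there are exactly 2 Jordan blocks for λ = -4.
Step 2 — from the minimal polynomial, the factor (x + 4) tells us the largest block for λ = -4 has size 1.
Step 3 — with total size 2, 2 blocks, and largest block 1, the block sizes (in nonincreasing order) are [1, 1].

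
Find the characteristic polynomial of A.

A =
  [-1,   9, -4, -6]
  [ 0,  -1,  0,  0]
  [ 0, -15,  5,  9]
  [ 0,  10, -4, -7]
x^4 + 4*x^3 + 6*x^2 + 4*x + 1

Expanding det(x·I − A) (e.g. by cofactor expansion or by noting that A is similar to its Jordan form J, which has the same characteristic polynomial as A) gives
  χ_A(x) = x^4 + 4*x^3 + 6*x^2 + 4*x + 1
which factors as (x + 1)^4. The eigenvalues (with algebraic multiplicities) are λ = -1 with multiplicity 4.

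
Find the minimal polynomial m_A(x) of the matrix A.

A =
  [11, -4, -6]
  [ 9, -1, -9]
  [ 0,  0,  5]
x^2 - 10*x + 25

The characteristic polynomial is χ_A(x) = (x - 5)^3, so the eigenvalues are known. The minimal polynomial is
  m_A(x) = Π_λ (x − λ)^{k_λ}
where k_λ is the size of the *largest* Jordan block for λ (equivalently, the smallest k with (A − λI)^k v = 0 for every generalised eigenvector v of λ).

  λ = 5: largest Jordan block has size 2, contributing (x − 5)^2

So m_A(x) = (x - 5)^2 = x^2 - 10*x + 25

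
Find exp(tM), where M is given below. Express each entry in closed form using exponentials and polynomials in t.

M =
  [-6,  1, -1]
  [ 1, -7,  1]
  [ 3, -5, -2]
e^{tM} =
  [-t^2*exp(-5*t)/2 - t*exp(-5*t) + exp(-5*t), t^2*exp(-5*t) + t*exp(-5*t), -t^2*exp(-5*t)/2 - t*exp(-5*t)]
  [t*exp(-5*t), -2*t*exp(-5*t) + exp(-5*t), t*exp(-5*t)]
  [t^2*exp(-5*t)/2 + 3*t*exp(-5*t), -t^2*exp(-5*t) - 5*t*exp(-5*t), t^2*exp(-5*t)/2 + 3*t*exp(-5*t) + exp(-5*t)]

Strategy: write M = P · J · P⁻¹ where J is a Jordan canonical form, so e^{tM} = P · e^{tJ} · P⁻¹, and e^{tJ} can be computed block-by-block.

M has Jordan form
J =
  [-5,  1,  0]
  [ 0, -5,  1]
  [ 0,  0, -5]
(up to reordering of blocks).

Per-block formulas:
  For a 3×3 Jordan block J_3(-5): exp(t · J_3(-5)) = e^(-5t)·(I + t·N + (t^2/2)·N^2), where N is the 3×3 nilpotent shift.

After assembling e^{tJ} and conjugating by P, we get:

e^{tM} =
  [-t^2*exp(-5*t)/2 - t*exp(-5*t) + exp(-5*t), t^2*exp(-5*t) + t*exp(-5*t), -t^2*exp(-5*t)/2 - t*exp(-5*t)]
  [t*exp(-5*t), -2*t*exp(-5*t) + exp(-5*t), t*exp(-5*t)]
  [t^2*exp(-5*t)/2 + 3*t*exp(-5*t), -t^2*exp(-5*t) - 5*t*exp(-5*t), t^2*exp(-5*t)/2 + 3*t*exp(-5*t) + exp(-5*t)]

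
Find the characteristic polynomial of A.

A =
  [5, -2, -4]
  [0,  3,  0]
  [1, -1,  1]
x^3 - 9*x^2 + 27*x - 27

Expanding det(x·I − A) (e.g. by cofactor expansion or by noting that A is similar to its Jordan form J, which has the same characteristic polynomial as A) gives
  χ_A(x) = x^3 - 9*x^2 + 27*x - 27
which factors as (x - 3)^3. The eigenvalues (with algebraic multiplicities) are λ = 3 with multiplicity 3.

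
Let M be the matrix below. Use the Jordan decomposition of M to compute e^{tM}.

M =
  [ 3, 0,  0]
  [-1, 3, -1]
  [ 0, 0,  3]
e^{tM} =
  [exp(3*t), 0, 0]
  [-t*exp(3*t), exp(3*t), -t*exp(3*t)]
  [0, 0, exp(3*t)]

Strategy: write M = P · J · P⁻¹ where J is a Jordan canonical form, so e^{tM} = P · e^{tJ} · P⁻¹, and e^{tJ} can be computed block-by-block.

M has Jordan form
J =
  [3, 1, 0]
  [0, 3, 0]
  [0, 0, 3]
(up to reordering of blocks).

Per-block formulas:
  For a 2×2 Jordan block J_2(3): exp(t · J_2(3)) = e^(3t)·(I + t·N), where N is the 2×2 nilpotent shift.
  For a 1×1 block at λ = 3: exp(t · [3]) = [e^(3t)].

After assembling e^{tJ} and conjugating by P, we get:

e^{tM} =
  [exp(3*t), 0, 0]
  [-t*exp(3*t), exp(3*t), -t*exp(3*t)]
  [0, 0, exp(3*t)]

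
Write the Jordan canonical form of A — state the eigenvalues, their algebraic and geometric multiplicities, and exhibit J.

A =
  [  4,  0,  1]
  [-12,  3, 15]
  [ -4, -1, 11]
J_3(6)

The characteristic polynomial is
  det(x·I − A) = x^3 - 18*x^2 + 108*x - 216 = (x - 6)^3

Eigenvalues and multiplicities (the geometric multiplicity of λ is n − rank(A − λI), which equals the number of Jordan blocks for λ):
  λ = 6: algebraic multiplicity = 3, geometric multiplicity = 1

Determining the block sizes for each eigenvalue:
  λ = 6: one block (gm = 1), so the single block has size am = 3 → block sizes [3]

Assembling the blocks gives a Jordan form
J =
  [6, 1, 0]
  [0, 6, 1]
  [0, 0, 6]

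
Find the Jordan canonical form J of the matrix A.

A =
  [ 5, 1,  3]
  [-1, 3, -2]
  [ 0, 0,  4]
J_3(4)

The characteristic polynomial is
  det(x·I − A) = x^3 - 12*x^2 + 48*x - 64 = (x - 4)^3

Eigenvalues and multiplicities (the geometric multiplicity of λ is n − rank(A − λI), which equals the number of Jordan blocks for λ):
  λ = 4: algebraic multiplicity = 3, geometric multiplicity = 1

Determining the block sizes for each eigenvalue:
  λ = 4: one block (gm = 1), so the single block has size am = 3 → block sizes [3]

Assembling the blocks gives a Jordan form
J =
  [4, 1, 0]
  [0, 4, 1]
  [0, 0, 4]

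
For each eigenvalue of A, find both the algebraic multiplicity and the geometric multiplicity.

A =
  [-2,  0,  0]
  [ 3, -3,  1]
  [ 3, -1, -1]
λ = -2: alg = 3, geom = 2

Step 1 — factor the characteristic polynomial to read off the algebraic multiplicities:
  χ_A(x) = (x + 2)^3

Step 2 — compute geometric multiplicities via the rank-nullity identity g(λ) = n − rank(A − λI):
  rank(A − (-2)·I) = 1, so dim ker(A − (-2)·I) = n − 1 = 2

Summary:
  λ = -2: algebraic multiplicity = 3, geometric multiplicity = 2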